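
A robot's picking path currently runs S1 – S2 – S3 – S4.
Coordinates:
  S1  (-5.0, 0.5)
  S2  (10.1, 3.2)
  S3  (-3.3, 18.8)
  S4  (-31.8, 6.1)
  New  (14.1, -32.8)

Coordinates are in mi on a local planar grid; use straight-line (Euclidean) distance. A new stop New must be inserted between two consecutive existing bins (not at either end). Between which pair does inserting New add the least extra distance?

Added distance for inserting New between each consecutive pair:
S1–S2: 59.3 mi
S2–S3: 70.1 mi
S3–S4: 83.4 mi
Smallest added distance is 59.3 mi, inserting between S1 and S2.

between S1 and S2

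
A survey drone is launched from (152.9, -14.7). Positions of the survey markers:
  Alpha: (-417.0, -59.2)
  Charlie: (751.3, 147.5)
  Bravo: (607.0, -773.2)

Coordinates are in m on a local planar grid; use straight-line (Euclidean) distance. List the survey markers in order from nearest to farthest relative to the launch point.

Alpha, Charlie, Bravo

Distance from the launch point at (152.9, -14.7) to each:
Alpha (-417.0, -59.2): 571.6 m
Charlie (751.3, 147.5): 620.0 m
Bravo (607.0, -773.2): 884.0 m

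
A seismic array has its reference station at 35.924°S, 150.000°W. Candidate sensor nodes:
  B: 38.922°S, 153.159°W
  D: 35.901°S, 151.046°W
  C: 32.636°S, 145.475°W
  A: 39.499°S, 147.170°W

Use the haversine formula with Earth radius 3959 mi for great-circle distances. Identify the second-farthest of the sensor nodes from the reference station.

A

Distances from the reference station (35.924°S, 150.000°W):
C: 344.0 mi
A: 291.4 mi
B: 270.1 mi
D: 58.6 mi
The second-farthest is A at 291.4 mi.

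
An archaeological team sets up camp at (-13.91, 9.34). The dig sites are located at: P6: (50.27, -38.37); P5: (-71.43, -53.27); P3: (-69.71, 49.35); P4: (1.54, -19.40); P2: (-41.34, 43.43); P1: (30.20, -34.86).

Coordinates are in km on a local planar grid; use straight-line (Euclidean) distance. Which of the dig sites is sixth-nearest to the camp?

Distances from the camp ((-13.91, 9.34)):
P4: 32.6 km
P2: 43.8 km
P1: 62.4 km
P3: 68.7 km
P6: 80.0 km
P5: 85.0 km
The sixth-nearest is P5 at 85.0 km.

P5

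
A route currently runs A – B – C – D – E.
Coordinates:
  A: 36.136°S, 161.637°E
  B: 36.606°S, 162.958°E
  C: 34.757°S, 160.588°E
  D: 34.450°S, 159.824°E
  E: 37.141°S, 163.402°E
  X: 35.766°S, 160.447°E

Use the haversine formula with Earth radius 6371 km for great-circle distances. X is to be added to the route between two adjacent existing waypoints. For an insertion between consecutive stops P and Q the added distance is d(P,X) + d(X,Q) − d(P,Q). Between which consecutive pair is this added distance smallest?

Added distance for inserting X between each consecutive pair:
A–B: 229.4 km
B–C: 60.1 km
C–D: 192.0 km
D–E: 22.2 km
Smallest added distance is 22.2 km, inserting between D and E.

between D and E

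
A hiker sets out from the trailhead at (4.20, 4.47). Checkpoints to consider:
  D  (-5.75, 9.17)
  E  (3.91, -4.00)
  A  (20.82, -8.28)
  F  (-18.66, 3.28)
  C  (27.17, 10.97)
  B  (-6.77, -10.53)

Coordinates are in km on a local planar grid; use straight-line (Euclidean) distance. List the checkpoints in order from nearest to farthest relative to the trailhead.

E, D, B, A, F, C

Distances from the trailhead:
E (3.91, -4.00): 8.5 km
D (-5.75, 9.17): 11.0 km
B (-6.77, -10.53): 18.6 km
A (20.82, -8.28): 20.9 km
F (-18.66, 3.28): 22.9 km
C (27.17, 10.97): 23.9 km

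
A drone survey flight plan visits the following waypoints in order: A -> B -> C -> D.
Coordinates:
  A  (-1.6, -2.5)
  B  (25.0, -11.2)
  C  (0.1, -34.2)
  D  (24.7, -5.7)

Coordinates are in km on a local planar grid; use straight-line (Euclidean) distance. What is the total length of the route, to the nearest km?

Leg distances:
A→B: 28.0 km  (cumulative 28.0 km)
B→C: 33.9 km  (cumulative 61.9 km)
C→D: 37.6 km  (cumulative 99.5 km)
Total route length ≈ 100 km.

100 km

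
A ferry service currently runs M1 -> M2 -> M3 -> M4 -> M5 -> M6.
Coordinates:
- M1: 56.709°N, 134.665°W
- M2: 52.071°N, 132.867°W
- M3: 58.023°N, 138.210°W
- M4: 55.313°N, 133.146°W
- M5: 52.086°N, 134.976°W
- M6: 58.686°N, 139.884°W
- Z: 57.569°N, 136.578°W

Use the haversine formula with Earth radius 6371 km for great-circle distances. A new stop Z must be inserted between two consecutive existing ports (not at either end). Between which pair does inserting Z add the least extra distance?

between M3 and M4

Added distance for inserting Z between each consecutive pair:
M1–M2: 276.9 km
M2–M3: 21.1 km
M3–M4: 5.1 km
M4–M5: 567.4 km
M5–M6: 52.5 km
Smallest added distance is 5.1 km, inserting between M3 and M4.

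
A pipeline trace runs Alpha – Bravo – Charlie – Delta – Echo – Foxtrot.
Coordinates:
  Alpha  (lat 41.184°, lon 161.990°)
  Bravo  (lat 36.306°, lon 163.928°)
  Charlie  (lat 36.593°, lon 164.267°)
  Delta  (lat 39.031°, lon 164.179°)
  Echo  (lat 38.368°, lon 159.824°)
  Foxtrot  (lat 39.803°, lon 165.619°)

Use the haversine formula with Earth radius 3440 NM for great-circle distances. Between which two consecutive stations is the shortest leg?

Leg distances:
Alpha→Bravo: 306.6 NM
Bravo→Charlie: 23.8 NM
Charlie→Delta: 146.4 NM
Delta→Echo: 207.9 NM
Echo→Foxtrot: 283.4 NM
The shortest leg is Bravo–Charlie at 23.8 NM.

Bravo–Charlie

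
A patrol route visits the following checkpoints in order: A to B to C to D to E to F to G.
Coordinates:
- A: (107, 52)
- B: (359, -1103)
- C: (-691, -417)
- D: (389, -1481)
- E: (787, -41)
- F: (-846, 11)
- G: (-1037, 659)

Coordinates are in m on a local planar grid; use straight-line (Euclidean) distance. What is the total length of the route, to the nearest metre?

7756 m

Leg distances:
A→B: 1182.2 m  (cumulative 1182.2 m)
B→C: 1254.2 m  (cumulative 2436.4 m)
C→D: 1516.1 m  (cumulative 3952.5 m)
D→E: 1494.0 m  (cumulative 5446.5 m)
E→F: 1633.8 m  (cumulative 7080.3 m)
F→G: 675.6 m  (cumulative 7755.9 m)
Total route length ≈ 7756 m.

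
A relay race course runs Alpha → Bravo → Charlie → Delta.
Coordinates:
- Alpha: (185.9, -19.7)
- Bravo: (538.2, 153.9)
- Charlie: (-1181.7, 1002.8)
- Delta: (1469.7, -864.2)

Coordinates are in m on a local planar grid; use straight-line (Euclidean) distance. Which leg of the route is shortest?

Alpha–Bravo

Leg distances:
Alpha→Bravo: 392.7 m
Bravo→Charlie: 1918.0 m
Charlie→Delta: 3242.8 m
The shortest leg is Alpha–Bravo at 392.7 m.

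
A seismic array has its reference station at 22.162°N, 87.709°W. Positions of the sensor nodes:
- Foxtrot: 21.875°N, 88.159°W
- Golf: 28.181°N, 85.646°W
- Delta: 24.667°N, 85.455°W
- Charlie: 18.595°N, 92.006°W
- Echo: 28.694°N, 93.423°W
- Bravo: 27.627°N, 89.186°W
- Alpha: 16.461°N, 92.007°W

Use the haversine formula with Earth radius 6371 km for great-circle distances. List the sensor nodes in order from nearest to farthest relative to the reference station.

Foxtrot, Delta, Charlie, Bravo, Golf, Alpha, Echo

Distances from the reference station:
Foxtrot 21.875°N, 88.159°W: 56.3 km
Delta 24.667°N, 85.455°W: 361.2 km
Charlie 18.595°N, 92.006°W: 598.2 km
Bravo 27.627°N, 89.186°W: 625.7 km
Golf 28.181°N, 85.646°W: 700.7 km
Alpha 16.461°N, 92.007°W: 777.8 km
Echo 28.694°N, 93.423°W: 925.3 km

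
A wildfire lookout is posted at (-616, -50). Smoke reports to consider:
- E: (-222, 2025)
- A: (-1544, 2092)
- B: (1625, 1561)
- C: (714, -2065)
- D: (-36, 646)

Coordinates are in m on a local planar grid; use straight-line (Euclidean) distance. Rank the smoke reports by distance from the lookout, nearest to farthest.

Distances from the lookout:
D (-36, 646): 906.0 m
E (-222, 2025): 2112.1 m
A (-1544, 2092): 2334.4 m
C (714, -2065): 2414.4 m
B (1625, 1561): 2760.0 m

D, E, A, C, B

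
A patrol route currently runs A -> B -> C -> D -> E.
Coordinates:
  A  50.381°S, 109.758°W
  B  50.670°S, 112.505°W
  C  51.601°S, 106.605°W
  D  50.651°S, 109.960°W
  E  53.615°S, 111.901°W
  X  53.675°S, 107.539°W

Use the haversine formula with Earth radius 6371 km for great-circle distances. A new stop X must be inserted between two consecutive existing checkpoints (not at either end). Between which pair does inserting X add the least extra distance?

between B and C

Added distance for inserting X between each consecutive pair:
A–B: 675.2 km
B–C: 290.3 km
C–D: 356.8 km
D–E: 306.9 km
Smallest added distance is 290.3 km, inserting between B and C.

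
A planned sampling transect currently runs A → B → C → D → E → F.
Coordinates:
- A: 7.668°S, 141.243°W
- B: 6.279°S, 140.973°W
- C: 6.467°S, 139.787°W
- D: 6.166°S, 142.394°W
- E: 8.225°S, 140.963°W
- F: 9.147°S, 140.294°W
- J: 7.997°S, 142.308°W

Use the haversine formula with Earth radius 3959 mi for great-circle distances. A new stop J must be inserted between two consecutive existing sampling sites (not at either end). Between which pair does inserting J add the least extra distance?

between D and E

Added distance for inserting J between each consecutive pair:
A–B: 128.5 mi
B–C: 270.0 mi
C–D: 149.0 mi
D–E: 47.2 mi
E–F: 173.8 mi
Smallest added distance is 47.2 mi, inserting between D and E.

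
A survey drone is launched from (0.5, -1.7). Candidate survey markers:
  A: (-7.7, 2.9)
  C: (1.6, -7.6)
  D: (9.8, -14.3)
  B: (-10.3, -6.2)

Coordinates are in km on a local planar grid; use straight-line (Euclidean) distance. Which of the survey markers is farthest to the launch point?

Distances from the launch point ((0.5, -1.7)):
D: 15.7 km
B: 11.7 km
A: 9.4 km
C: 6.0 km
The farthest is D at 15.7 km.

D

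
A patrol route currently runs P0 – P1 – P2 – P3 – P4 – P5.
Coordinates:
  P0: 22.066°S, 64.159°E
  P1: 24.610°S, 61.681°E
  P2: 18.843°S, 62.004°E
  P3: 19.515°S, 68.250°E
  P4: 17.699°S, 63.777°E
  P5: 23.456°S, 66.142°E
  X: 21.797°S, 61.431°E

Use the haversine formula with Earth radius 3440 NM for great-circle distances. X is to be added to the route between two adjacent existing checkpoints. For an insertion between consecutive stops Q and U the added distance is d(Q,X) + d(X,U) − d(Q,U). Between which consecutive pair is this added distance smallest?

Added distance for inserting X between each consecutive pair:
P0–P1: 117.3 NM
P1–P2: 3.0 NM
P2–P3: 230.6 NM
P3–P4: 409.4 NM
P4–P5: 188.6 NM
Smallest added distance is 3.0 NM, inserting between P1 and P2.

between P1 and P2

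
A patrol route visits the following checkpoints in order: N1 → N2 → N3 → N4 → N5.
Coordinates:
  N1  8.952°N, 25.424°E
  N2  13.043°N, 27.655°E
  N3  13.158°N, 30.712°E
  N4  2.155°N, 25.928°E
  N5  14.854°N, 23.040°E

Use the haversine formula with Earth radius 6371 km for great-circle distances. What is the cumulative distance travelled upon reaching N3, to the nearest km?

Leg distances:
N1→N2: 516.0 km  (cumulative 516.0 km)
N2→N3: 331.3 km  (cumulative 847.3 km)
Cumulative distance at N3 ≈ 847 km.

847 km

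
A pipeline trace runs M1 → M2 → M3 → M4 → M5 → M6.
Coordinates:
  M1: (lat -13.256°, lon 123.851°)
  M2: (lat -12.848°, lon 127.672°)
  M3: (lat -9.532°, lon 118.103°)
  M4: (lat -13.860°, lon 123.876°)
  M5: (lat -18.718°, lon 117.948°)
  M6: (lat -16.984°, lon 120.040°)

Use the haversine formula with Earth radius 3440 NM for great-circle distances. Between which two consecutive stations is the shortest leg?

M5–M6

Leg distances:
M1→M2: 224.8 NM
M2→M3: 597.6 NM
M3→M4: 427.4 NM
M4→M5: 449.1 NM
M5→M6: 158.5 NM
The shortest leg is M5–M6 at 158.5 NM.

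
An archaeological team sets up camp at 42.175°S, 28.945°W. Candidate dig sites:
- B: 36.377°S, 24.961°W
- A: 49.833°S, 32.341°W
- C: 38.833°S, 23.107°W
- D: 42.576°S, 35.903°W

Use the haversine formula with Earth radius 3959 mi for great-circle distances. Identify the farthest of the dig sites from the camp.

Distance to each, sorted:
A: 553.5 mi
B: 453.6 mi
C: 383.8 mi
D: 356.2 mi
The farthest is A at 553.5 mi.

A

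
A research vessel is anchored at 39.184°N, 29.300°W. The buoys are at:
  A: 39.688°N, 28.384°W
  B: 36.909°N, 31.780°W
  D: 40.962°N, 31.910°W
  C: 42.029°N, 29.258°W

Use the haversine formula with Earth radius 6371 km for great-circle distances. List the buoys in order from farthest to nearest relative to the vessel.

B, C, D, A

Distance from the vessel at 39.184°N, 29.300°W to each:
B 36.909°N, 31.780°W: 333.4 km
C 42.029°N, 29.258°W: 316.4 km
D 40.962°N, 31.910°W: 297.3 km
A 39.688°N, 28.384°W: 96.6 km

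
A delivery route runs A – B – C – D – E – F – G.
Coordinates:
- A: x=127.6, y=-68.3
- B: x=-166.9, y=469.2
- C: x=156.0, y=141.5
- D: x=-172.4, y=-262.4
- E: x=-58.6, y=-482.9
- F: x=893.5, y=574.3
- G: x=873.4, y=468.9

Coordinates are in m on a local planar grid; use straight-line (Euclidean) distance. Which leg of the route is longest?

Leg distances:
A→B: 612.9 m
B→C: 460.1 m
C→D: 520.6 m
D→E: 248.1 m
E→F: 1422.7 m
F→G: 107.3 m
The longest leg is E–F at 1422.7 m.

E–F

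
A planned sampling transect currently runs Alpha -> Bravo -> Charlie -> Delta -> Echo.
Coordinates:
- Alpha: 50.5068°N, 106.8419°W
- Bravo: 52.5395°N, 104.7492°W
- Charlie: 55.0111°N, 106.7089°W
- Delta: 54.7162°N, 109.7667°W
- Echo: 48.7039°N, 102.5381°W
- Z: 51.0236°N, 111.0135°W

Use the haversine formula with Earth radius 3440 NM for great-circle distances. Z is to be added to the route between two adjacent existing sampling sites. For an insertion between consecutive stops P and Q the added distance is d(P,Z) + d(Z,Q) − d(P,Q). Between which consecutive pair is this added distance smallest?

Added distance for inserting Z between each consecutive pair:
Alpha–Bravo: 266.2 NM
Bravo–Charlie: 371.2 NM
Charlie–Delta: 404.5 NM
Delta–Echo: 132.7 NM
Smallest added distance is 132.7 NM, inserting between Delta and Echo.

between Delta and Echo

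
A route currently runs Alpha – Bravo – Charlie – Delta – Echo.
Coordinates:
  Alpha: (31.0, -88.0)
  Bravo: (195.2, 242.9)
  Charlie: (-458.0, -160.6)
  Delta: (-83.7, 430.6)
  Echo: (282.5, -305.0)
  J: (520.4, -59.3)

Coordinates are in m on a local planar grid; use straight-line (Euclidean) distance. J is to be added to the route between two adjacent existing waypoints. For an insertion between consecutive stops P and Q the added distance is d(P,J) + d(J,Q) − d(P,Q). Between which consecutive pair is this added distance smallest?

Added distance for inserting J between each consecutive pair:
Alpha–Bravo: 564.8 m
Bravo–Charlie: 659.8 m
Charlie–Delta: 1061.7 m
Delta–Echo: 298.1 m
Smallest added distance is 298.1 m, inserting between Delta and Echo.

between Delta and Echo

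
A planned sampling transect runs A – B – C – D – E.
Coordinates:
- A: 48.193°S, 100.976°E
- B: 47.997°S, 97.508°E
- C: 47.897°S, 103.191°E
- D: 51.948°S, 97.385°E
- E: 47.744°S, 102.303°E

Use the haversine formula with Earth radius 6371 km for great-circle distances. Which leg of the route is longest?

Leg distances:
A→B: 258.5 km
B→C: 423.3 km
C→D: 612.5 km
D→E: 585.3 km
The longest leg is C–D at 612.5 km.

C–D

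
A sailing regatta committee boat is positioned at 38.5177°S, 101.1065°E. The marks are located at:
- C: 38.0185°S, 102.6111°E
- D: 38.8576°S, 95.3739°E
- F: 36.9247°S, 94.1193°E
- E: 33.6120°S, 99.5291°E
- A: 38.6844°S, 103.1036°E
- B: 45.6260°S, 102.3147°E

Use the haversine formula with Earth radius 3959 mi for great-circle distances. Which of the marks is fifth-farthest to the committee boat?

Distance to each, sorted:
B: 495.0 mi
F: 397.3 mi
E: 350.2 mi
D: 310.0 mi
A: 108.5 mi
C: 88.6 mi
The fifth-farthest is A at 108.5 mi.

A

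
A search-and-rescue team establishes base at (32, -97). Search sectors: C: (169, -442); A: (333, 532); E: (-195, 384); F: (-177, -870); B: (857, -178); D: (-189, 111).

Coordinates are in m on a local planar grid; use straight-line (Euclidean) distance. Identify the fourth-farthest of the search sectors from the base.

E

Distance to each, sorted:
B: 829.0 m
F: 800.8 m
A: 697.3 m
E: 531.9 m
C: 371.2 m
D: 303.5 m
The fourth-farthest is E at 531.9 m.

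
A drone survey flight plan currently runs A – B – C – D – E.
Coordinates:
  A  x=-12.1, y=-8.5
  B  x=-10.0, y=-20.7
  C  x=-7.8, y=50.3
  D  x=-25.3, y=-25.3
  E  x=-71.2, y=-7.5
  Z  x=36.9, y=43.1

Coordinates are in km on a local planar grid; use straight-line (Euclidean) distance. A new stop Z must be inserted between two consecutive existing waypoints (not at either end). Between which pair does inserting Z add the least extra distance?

Added distance for inserting Z between each consecutive pair:
A–B: 138.0 km
B–C: 53.4 km
C–D: 60.1 km
D–E: 162.6 km
Smallest added distance is 53.4 km, inserting between B and C.

between B and C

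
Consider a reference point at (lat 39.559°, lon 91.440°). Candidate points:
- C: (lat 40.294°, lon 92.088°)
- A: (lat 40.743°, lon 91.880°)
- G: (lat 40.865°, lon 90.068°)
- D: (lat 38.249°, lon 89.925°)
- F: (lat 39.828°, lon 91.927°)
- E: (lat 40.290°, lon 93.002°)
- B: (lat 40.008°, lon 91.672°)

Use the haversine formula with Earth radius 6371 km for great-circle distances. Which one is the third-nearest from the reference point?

Distances from the reference point ((lat 39.559°, lon 91.440°)):
F: 51.3 km
B: 53.7 km
C: 98.7 km
A: 136.9 km
E: 156.0 km
G: 186.2 km
D: 196.0 km
The third-nearest is C at 98.7 km.

C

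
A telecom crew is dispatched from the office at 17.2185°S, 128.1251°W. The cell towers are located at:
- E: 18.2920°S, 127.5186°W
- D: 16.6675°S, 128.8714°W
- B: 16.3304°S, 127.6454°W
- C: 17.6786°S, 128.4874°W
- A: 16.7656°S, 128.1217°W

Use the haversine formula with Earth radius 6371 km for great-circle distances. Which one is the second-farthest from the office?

Distance to each, sorted:
E: 135.5 km
B: 111.2 km
D: 100.3 km
C: 64.0 km
A: 50.4 km
The second-farthest is B at 111.2 km.

B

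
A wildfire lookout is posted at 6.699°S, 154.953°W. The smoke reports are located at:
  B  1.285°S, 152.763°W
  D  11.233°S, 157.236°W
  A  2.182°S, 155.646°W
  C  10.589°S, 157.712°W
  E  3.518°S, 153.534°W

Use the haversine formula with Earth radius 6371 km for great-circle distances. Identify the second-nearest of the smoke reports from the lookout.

A

Distance to each, sorted:
E: 387.0 km
A: 508.1 km
C: 528.3 km
D: 563.0 km
B: 649.1 km
The second-nearest is A at 508.1 km.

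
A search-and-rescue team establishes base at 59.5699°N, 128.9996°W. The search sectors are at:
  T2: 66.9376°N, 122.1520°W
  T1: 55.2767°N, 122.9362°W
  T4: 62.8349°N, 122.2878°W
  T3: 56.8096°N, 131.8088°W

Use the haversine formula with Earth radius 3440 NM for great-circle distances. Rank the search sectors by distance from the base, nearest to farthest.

Distance from the base at 59.5699°N, 128.9996°W to each:
T3 56.8096°N, 131.8088°W: 188.0 NM
T4 62.8349°N, 122.2878°W: 275.6 NM
T1 55.2767°N, 122.9362°W: 323.6 NM
T2 66.9376°N, 122.1520°W: 478.8 NM

T3, T4, T1, T2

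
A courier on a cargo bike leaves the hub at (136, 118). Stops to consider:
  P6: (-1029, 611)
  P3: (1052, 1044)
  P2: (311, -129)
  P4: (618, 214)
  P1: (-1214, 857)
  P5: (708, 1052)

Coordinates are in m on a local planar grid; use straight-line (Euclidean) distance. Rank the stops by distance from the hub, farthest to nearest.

P1, P3, P6, P5, P4, P2

Distance from the hub at (136, 118) to each:
P1 (-1214, 857): 1539.0 m
P3 (1052, 1044): 1302.5 m
P6 (-1029, 611): 1265.0 m
P5 (708, 1052): 1095.2 m
P4 (618, 214): 491.5 m
P2 (311, -129): 302.7 m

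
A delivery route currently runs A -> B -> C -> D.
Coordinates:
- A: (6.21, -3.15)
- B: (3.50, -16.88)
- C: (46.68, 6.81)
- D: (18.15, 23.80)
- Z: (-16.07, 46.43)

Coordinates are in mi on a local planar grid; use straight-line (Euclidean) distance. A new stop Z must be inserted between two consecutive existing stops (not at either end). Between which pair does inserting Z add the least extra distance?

between C and D

Added distance for inserting Z between each consecutive pair:
A–B: 106.6 mi
B–C: 91.2 mi
C–D: 82.0 mi
Smallest added distance is 82.0 mi, inserting between C and D.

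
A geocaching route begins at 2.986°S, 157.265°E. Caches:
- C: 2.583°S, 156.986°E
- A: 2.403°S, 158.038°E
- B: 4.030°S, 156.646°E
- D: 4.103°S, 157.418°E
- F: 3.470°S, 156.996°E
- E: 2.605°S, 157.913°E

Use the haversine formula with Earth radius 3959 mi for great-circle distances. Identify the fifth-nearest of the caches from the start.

Distance to each, sorted:
C: 33.9 mi
F: 38.2 mi
E: 51.9 mi
A: 66.9 mi
D: 77.9 mi
B: 83.8 mi
The fifth-nearest is D at 77.9 mi.

D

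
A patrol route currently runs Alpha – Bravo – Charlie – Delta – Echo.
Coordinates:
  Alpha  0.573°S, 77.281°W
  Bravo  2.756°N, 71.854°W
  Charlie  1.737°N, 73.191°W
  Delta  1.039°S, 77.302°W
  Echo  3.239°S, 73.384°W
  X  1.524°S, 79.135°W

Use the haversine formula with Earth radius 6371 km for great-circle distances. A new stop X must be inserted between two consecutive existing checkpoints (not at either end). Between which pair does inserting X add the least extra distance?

Added distance for inserting X between each consecutive pair:
Alpha–Bravo: 462.8 km
Bravo–Charlie: 1505.9 km
Charlie–Delta: 413.0 km
Delta–Echo: 378.2 km
Smallest added distance is 378.2 km, inserting between Delta and Echo.

between Delta and Echo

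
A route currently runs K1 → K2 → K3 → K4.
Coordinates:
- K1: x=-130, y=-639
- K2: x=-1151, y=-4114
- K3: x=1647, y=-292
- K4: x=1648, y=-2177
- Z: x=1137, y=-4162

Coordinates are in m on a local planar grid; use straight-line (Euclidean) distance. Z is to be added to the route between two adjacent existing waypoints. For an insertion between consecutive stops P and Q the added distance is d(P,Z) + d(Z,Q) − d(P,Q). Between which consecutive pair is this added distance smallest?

between K2 and K3

Added distance for inserting Z between each consecutive pair:
K1–K2: 2410.5 m
K2–K3: 1455.2 m
K3–K4: 4068.2 m
Smallest added distance is 1455.2 m, inserting between K2 and K3.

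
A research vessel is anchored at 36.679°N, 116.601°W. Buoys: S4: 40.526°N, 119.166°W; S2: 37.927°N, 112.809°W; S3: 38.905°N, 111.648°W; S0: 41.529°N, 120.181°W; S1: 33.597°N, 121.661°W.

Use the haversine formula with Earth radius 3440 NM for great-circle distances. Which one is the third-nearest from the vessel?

S3

Distances from the vessel (36.679°N, 116.601°W):
S2: 196.0 NM
S4: 260.4 NM
S3: 270.3 NM
S1: 309.7 NM
S0: 335.5 NM
The third-nearest is S3 at 270.3 NM.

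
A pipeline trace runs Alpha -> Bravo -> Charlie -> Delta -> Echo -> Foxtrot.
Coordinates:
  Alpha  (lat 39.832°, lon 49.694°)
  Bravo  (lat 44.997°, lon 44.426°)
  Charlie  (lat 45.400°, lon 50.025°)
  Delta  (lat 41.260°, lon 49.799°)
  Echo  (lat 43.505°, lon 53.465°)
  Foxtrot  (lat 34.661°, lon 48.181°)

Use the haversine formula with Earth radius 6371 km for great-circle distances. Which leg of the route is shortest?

Delta–Echo

Leg distances:
Alpha→Bravo: 718.6 km
Bravo→Charlie: 440.9 km
Charlie→Delta: 460.7 km
Delta→Echo: 391.1 km
Echo→Foxtrot: 1083.4 km
The shortest leg is Delta–Echo at 391.1 km.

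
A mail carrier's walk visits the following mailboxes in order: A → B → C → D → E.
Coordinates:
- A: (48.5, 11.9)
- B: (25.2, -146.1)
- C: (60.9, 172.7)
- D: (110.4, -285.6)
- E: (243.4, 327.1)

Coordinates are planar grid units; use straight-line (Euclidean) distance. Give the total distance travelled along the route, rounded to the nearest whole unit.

1568

Leg distances:
A→B: 159.7  (cumulative 159.7)
B→C: 320.8  (cumulative 480.5)
C→D: 461.0  (cumulative 941.5)
D→E: 627.0  (cumulative 1568.4)
Total route length ≈ 1568.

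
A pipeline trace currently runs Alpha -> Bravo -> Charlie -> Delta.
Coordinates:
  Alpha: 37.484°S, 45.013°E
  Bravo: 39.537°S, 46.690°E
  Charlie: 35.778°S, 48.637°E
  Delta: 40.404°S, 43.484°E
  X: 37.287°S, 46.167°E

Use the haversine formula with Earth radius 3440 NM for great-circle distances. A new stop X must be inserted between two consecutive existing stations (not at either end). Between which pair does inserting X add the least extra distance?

Added distance for inserting X between each consecutive pair:
Alpha–Bravo: 47.3 NM
Bravo–Charlie: 43.1 NM
Charlie–Delta: 5.7 NM
Smallest added distance is 5.7 NM, inserting between Charlie and Delta.

between Charlie and Delta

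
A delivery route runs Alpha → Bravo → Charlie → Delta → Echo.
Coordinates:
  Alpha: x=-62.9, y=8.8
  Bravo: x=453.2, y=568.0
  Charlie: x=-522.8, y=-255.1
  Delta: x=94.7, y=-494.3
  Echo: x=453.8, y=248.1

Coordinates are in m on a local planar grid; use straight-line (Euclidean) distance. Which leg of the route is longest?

Bravo–Charlie

Leg distances:
Alpha→Bravo: 761.0 m
Bravo→Charlie: 1276.7 m
Charlie→Delta: 662.2 m
Delta→Echo: 824.7 m
The longest leg is Bravo–Charlie at 1276.7 m.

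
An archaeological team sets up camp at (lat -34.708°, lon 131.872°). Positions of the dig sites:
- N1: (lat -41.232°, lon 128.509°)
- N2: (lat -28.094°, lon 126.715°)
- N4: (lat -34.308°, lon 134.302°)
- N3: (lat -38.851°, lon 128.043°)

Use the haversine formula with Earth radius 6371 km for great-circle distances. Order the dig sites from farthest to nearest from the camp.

Distances from the camp:
N2 (lat -28.094°, lon 126.715°): 883.1 km
N1 (lat -41.232°, lon 128.509°): 782.9 km
N3 (lat -38.851°, lon 128.043°): 573.0 km
N4 (lat -34.308°, lon 134.302°): 227.1 km

N2, N1, N3, N4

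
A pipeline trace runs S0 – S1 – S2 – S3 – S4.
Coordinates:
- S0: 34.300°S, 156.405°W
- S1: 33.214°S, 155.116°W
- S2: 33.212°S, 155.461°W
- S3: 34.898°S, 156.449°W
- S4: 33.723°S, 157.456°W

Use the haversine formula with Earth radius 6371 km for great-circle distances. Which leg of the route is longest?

S2–S3

Leg distances:
S0→S1: 169.7 km
S1→S2: 32.1 km
S2→S3: 208.4 km
S3→S4: 160.1 km
The longest leg is S2–S3 at 208.4 km.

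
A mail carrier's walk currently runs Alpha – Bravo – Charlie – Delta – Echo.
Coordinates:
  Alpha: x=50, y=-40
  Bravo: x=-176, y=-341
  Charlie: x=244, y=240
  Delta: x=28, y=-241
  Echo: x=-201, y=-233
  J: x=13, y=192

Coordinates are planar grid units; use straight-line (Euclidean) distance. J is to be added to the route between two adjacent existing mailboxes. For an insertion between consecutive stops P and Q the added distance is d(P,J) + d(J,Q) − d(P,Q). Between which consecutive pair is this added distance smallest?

between Bravo and Charlie

Added distance for inserting J between each consecutive pair:
Alpha–Bravo: 424.0
Bravo–Charlie: 84.5
Charlie–Delta: 141.9
Delta–Echo: 680.0
Smallest added distance is 84.5, inserting between Bravo and Charlie.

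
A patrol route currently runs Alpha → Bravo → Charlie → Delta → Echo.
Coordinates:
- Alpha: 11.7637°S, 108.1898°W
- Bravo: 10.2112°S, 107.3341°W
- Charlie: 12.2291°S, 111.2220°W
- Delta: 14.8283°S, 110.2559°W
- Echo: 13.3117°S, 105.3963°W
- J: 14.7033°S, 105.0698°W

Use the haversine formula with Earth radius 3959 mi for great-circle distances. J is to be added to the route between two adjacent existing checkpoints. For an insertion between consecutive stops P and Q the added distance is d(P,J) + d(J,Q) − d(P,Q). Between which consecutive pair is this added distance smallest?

between Delta and Echo

Added distance for inserting J between each consecutive pair:
Alpha–Bravo: 516.0 mi
Bravo–Charlie: 495.1 mi
Charlie–Delta: 603.0 mi
Delta–Echo: 103.1 mi
Smallest added distance is 103.1 mi, inserting between Delta and Echo.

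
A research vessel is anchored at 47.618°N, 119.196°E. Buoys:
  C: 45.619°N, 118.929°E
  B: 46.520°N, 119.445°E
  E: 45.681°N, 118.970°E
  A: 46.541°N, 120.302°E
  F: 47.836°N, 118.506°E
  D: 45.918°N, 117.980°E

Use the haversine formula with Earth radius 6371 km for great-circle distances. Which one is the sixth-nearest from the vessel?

Distances from the vessel (47.618°N, 119.196°E):
F: 57.0 km
B: 123.5 km
A: 146.1 km
D: 210.5 km
E: 216.1 km
C: 223.2 km
The sixth-nearest is C at 223.2 km.

C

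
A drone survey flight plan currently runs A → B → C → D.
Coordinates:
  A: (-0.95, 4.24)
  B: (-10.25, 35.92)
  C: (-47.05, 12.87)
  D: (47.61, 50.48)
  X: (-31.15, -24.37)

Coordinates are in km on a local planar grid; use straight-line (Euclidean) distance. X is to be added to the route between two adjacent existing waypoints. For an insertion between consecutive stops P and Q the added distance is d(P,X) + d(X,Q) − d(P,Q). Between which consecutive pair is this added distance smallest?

between C and D

Added distance for inserting X between each consecutive pair:
A–B: 72.4 km
B–C: 60.9 km
C–D: 47.3 km
Smallest added distance is 47.3 km, inserting between C and D.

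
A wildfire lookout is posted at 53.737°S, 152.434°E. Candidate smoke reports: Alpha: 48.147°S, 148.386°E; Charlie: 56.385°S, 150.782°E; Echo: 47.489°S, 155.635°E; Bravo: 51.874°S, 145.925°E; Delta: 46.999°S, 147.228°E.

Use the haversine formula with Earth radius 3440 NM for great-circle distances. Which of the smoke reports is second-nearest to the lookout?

Bravo

Distance to each, sorted:
Charlie: 168.8 NM
Bravo: 261.3 NM
Alpha: 368.8 NM
Echo: 394.3 NM
Delta: 450.7 NM
The second-nearest is Bravo at 261.3 NM.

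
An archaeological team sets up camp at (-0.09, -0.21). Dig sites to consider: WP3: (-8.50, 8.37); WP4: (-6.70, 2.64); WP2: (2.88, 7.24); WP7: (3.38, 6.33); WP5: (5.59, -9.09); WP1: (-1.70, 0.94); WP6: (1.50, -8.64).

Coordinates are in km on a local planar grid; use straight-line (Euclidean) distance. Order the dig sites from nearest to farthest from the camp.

Computing each straight-line distance from (-0.09, -0.21):
WP1 (-1.70, 0.94): 2.0 km
WP4 (-6.70, 2.64): 7.2 km
WP7 (3.38, 6.33): 7.4 km
WP2 (2.88, 7.24): 8.0 km
WP6 (1.50, -8.64): 8.6 km
WP5 (5.59, -9.09): 10.5 km
WP3 (-8.50, 8.37): 12.0 km

WP1, WP4, WP7, WP2, WP6, WP5, WP3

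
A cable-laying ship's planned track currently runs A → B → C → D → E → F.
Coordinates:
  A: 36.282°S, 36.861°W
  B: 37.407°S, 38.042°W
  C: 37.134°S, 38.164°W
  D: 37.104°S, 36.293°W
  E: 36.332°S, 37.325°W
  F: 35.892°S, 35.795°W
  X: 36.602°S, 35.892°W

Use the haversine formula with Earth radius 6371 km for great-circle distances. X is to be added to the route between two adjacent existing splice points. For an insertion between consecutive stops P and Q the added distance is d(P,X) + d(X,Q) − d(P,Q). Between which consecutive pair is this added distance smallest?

Added distance for inserting X between each consecutive pair:
A–B: 141.2 km
B–C: 389.2 km
C–D: 110.9 km
D–E: 72.0 km
E–F: 65.2 km
Smallest added distance is 65.2 km, inserting between E and F.

between E and F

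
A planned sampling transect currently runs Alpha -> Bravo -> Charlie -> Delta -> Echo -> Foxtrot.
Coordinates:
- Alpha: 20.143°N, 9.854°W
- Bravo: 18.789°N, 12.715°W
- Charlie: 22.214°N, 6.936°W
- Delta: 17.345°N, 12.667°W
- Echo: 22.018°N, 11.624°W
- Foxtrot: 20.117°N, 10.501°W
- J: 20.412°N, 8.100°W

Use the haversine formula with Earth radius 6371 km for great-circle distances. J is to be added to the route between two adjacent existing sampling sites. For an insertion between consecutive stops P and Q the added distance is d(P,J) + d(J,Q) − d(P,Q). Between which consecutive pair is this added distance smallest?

Added distance for inserting J between each consecutive pair:
Alpha–Bravo: 365.8 km
Bravo–Charlie: 37.7 km
Charlie–Delta: 15.3 km
Delta–Echo: 464.8 km
Echo–Foxtrot: 417.8 km
Smallest added distance is 15.3 km, inserting between Charlie and Delta.

between Charlie and Delta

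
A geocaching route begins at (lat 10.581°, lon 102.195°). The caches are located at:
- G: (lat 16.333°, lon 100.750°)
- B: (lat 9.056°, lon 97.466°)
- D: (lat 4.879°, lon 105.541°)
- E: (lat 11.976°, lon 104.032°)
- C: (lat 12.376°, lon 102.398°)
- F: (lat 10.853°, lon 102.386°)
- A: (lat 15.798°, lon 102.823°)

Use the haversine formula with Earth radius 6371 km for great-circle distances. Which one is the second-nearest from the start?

Distances from the start ((lat 10.581°, lon 102.195°)):
F: 36.7 km
C: 200.8 km
E: 253.4 km
B: 545.2 km
A: 584.1 km
G: 658.4 km
D: 733.4 km
The second-nearest is C at 200.8 km.

C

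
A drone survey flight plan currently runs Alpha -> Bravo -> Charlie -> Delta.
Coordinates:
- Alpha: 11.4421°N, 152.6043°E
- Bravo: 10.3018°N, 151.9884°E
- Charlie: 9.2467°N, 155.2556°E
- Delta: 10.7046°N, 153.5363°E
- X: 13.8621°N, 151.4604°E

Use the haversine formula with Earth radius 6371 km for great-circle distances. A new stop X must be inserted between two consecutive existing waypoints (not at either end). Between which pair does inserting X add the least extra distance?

between Alpha and Bravo

Added distance for inserting X between each consecutive pair:
Alpha–Bravo: 552.8 km
Bravo–Charlie: 682.2 km
Charlie–Delta: 827.8 km
Smallest added distance is 552.8 km, inserting between Alpha and Bravo.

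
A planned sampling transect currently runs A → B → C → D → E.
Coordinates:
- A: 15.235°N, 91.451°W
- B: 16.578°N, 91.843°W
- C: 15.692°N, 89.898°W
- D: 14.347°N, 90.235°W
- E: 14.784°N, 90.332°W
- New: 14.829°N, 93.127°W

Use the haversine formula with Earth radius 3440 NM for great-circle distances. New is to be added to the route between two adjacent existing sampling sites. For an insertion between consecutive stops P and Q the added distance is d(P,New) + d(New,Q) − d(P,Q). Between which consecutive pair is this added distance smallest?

Added distance for inserting New between each consecutive pair:
A–B: 145.0 NM
B–C: 198.5 NM
C–D: 281.5 NM
D–E: 305.9 NM
Smallest added distance is 145.0 NM, inserting between A and B.

between A and B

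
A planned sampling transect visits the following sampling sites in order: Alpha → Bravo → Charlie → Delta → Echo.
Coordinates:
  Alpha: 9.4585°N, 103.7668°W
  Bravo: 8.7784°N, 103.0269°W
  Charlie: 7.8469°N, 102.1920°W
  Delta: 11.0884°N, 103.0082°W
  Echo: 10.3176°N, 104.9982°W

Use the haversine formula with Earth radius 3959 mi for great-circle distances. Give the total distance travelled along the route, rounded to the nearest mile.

Leg distances:
Alpha→Bravo: 69.0 mi  (cumulative 69.0 mi)
Bravo→Charlie: 86.0 mi  (cumulative 155.0 mi)
Charlie→Delta: 230.8 mi  (cumulative 385.8 mi)
Delta→Echo: 145.2 mi  (cumulative 531.0 mi)
Total route length ≈ 531 mi.

531 mi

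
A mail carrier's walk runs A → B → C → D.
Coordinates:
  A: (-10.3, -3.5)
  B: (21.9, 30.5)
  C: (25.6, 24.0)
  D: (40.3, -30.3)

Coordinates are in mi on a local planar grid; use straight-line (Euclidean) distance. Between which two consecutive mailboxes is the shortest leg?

B–C

Leg distances:
A→B: 46.8 mi
B→C: 7.5 mi
C→D: 56.3 mi
The shortest leg is B–C at 7.5 mi.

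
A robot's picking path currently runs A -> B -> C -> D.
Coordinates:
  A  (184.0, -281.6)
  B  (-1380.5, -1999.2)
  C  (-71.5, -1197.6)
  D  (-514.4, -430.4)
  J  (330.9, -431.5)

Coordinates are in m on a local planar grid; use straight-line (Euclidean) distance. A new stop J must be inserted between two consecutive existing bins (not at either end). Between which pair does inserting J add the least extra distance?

between A and B

Added distance for inserting J between each consecutive pair:
A–B: 207.5 m
B–C: 1651.3 m
C–D: 824.8 m
Smallest added distance is 207.5 m, inserting between A and B.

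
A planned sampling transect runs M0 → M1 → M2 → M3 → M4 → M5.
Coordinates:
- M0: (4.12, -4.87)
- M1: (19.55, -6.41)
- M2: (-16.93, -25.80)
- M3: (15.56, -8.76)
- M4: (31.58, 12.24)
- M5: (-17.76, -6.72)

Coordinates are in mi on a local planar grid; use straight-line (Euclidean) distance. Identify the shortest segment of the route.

Leg distances:
M0→M1: 15.5 mi
M1→M2: 41.3 mi
M2→M3: 36.7 mi
M3→M4: 26.4 mi
M4→M5: 52.9 mi
The shortest leg is M0–M1 at 15.5 mi.

M0–M1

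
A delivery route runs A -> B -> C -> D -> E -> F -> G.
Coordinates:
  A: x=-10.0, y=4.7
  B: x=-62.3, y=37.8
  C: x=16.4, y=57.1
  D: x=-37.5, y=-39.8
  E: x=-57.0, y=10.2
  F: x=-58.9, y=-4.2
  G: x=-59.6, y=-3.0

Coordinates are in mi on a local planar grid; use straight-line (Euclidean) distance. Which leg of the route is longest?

Leg distances:
A→B: 61.9 mi
B→C: 81.0 mi
C→D: 110.9 mi
D→E: 53.7 mi
E→F: 14.5 mi
F→G: 1.4 mi
The longest leg is C–D at 110.9 mi.

C–D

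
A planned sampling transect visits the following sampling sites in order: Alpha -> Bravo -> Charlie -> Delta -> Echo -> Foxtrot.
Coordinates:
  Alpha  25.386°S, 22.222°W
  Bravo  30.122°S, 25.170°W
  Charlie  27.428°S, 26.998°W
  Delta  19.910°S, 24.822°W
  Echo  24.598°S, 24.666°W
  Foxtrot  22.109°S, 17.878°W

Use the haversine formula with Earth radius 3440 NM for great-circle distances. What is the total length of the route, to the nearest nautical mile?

Leg distances:
Alpha→Bravo: 324.6 NM  (cumulative 324.6 NM)
Bravo→Charlie: 188.2 NM  (cumulative 512.8 NM)
Charlie→Delta: 466.9 NM  (cumulative 979.7 NM)
Delta→Echo: 281.6 NM  (cumulative 1261.3 NM)
Echo→Foxtrot: 402.8 NM  (cumulative 1664.1 NM)
Total route length ≈ 1664 NM.

1664 NM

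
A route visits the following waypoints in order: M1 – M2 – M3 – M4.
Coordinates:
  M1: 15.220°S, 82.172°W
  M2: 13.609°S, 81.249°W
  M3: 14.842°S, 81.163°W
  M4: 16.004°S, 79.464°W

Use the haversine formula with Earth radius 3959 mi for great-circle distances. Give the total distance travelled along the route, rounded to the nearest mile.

Leg distances:
M1→M2: 127.3 mi  (cumulative 127.3 mi)
M2→M3: 85.4 mi  (cumulative 212.7 mi)
M3→M4: 138.8 mi  (cumulative 351.5 mi)
Total route length ≈ 351 mi.

351 mi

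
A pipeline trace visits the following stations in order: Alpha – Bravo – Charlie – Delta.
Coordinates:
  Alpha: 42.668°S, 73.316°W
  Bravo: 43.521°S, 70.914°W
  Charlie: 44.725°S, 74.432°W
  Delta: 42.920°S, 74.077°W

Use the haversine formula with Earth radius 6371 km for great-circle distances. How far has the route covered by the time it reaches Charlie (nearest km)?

Leg distances:
Alpha→Bravo: 216.9 km  (cumulative 216.9 km)
Bravo→Charlie: 311.1 km  (cumulative 527.9 km)
Cumulative distance at Charlie ≈ 528 km.

528 km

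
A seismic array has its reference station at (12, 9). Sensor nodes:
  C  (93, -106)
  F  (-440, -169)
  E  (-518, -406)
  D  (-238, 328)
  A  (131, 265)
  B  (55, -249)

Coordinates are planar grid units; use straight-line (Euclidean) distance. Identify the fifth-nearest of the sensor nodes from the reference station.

F

Distances from the reference station ((12, 9)):
C: 140.7
B: 261.6
A: 282.3
D: 405.3
F: 485.8
E: 673.1
The fifth-nearest is F at 485.8.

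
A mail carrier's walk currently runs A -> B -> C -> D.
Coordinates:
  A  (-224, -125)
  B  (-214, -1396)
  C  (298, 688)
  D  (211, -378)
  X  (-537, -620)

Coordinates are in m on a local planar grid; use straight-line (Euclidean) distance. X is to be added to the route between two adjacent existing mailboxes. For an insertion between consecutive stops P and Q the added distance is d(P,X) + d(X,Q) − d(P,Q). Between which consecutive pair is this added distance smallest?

between A and B

Added distance for inserting X between each consecutive pair:
A–B: 155.2 m
B–C: 246.4 m
C–D: 1268.4 m
Smallest added distance is 155.2 m, inserting between A and B.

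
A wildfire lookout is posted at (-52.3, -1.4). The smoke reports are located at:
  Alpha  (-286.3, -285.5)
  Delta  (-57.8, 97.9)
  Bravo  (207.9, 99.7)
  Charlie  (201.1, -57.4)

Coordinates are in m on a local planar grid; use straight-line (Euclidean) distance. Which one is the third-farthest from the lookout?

Distances from the lookout ((-52.3, -1.4)):
Alpha: 368.1 m
Bravo: 279.2 m
Charlie: 259.5 m
Delta: 99.5 m
The third-farthest is Charlie at 259.5 m.

Charlie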